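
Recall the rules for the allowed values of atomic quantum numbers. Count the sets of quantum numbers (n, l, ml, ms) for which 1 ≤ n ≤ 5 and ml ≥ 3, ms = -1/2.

4

Treat each shell separately and count matching orbitals:
n=4 → 1; n=5 → 3.
Orbitals: 1 + 3 = 4. With ms fixed to -1/2 there is one state per orbital, so 4 states.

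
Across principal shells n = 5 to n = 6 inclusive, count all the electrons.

Shell n has n² orbitals: 5²=25 + 6²=36 = 61 orbitals.
Two spin states per orbital: 2 × 61 = 122 electrons.

122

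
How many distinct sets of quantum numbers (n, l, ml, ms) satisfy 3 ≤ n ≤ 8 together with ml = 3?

30

Per-shell orbital counts meeting the constraint:
n=4 → 1; n=5 → 2; n=6 → 3; n=7 → 4; n=8 → 5.
Orbitals: 1 + 2 + 3 + 4 + 5 = 15. Including both spin states (ms = ±1/2) gives 2 × 15 = 30 states.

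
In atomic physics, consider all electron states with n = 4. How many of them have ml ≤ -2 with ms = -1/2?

3

The (l, ml) pairs meeting ml ≤ -2 give: l=2 → 1; l=3 → 2.
Orbitals: 1 + 2 = 3. With ms fixed to a single value there is one state per orbital, giving 3 states.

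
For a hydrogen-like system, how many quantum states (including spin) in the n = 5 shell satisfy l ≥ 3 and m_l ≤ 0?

With n = 5 the allowed l are 0, 1, …, 4.
Orbitals with l ≥ 3 and m_l ≤ 0, by l: l=3 → 4; l=4 → 5.
Orbitals: 4 + 5 = 9. Each orbital carries two spin states, so 9 × 2 = 18 states.

18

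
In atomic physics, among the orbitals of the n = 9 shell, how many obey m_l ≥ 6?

For n = 9, l ranges over 0 … 8.
Contributions: l=6 → 1; l=7 → 2; l=8 → 3.
Total orbitals: 1 + 2 + 3 = 6.

6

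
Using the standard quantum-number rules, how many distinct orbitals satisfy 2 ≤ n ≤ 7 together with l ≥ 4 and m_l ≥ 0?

For each n in the range, tally the orbitals obeying l ≥ 4 and m_l ≥ 0:
n=5 → 5; n=6 → 11; n=7 → 18.
Total orbitals: 5 + 11 + 18 = 34.

34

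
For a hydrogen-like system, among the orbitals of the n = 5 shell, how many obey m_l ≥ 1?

With n = 5 the allowed l are 0, 1, …, 4.
The (l, m_l) pairs meeting m_l ≥ 1 give: l=1 → 1; l=2 → 2; l=3 → 3; l=4 → 4.
Total orbitals: 1 + 2 + 3 + 4 = 10.

10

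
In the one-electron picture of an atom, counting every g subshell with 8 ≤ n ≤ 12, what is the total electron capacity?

90

A g subshell (ℓ = 4) exists for every n ≥ 5, so shells n = 8, 9, 10, 11, 12 each contribute one — 5 subshells.
Since each g subshell holds 2(2·4+1) = 18 electrons, the total is 5 × 18 = 90.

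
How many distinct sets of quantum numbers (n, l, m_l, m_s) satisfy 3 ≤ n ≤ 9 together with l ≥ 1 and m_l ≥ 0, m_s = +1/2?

Go shell by shell, enumerating (l, m_l) with l ≥ 1 and m_l ≥ 0:
n=3 → 5; n=4 → 9; n=5 → 14; n=6 → 20; n=7 → 27; n=8 → 35; n=9 → 44.
Orbitals: 5 + 9 + 14 + 20 + 27 + 35 + 44 = 154. With m_s fixed to +1/2 there is one state per orbital, so 154 states.

154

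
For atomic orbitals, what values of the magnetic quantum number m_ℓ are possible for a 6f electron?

-3, -2, -1, 0, 1, 2, 3

The 6f subshell has ℓ = 3, and m_ℓ takes every integer from −ℓ to +ℓ. With ℓ = 3 that gives the 7 values -3, -2, -1, 0, 1, 2, 3.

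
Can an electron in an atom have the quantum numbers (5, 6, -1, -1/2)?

The orbital quantum number must satisfy 0 ≤ ℓ ≤ n−1. With n = 5 the allowed ℓ values are 0, 1, 2, 3, 4, so ℓ = 6 is out of range.

Not allowed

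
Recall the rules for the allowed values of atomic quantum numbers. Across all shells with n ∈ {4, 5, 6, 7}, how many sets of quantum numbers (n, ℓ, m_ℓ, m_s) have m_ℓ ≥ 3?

40

Treat each shell separately and count matching orbitals:
n=4 → 1; n=5 → 3; n=6 → 6; n=7 → 10.
Orbitals: 1 + 3 + 6 + 10 = 20. Including both spin states (m_s = ±1/2) gives 2 × 20 = 40 states.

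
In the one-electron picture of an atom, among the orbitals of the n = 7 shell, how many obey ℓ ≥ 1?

For n = 7, ℓ ranges over 0 … 6.
The (ℓ, m_ℓ) pairs meeting ℓ ≥ 1 give: ℓ=1 → 3; ℓ=2 → 5; ℓ=3 → 7; ℓ=4 → 9; ℓ=5 → 11; ℓ=6 → 13.
Total orbitals: 3 + 5 + 7 + 9 + 11 + 13 = 48.

48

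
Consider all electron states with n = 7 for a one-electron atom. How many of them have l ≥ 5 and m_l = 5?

Go through l = 0, …, 6 (the values permitted for n = 7).
Contributions: l=5 → 1; l=6 → 1.
Orbitals: 1 + 1 = 2. Each orbital carries two spin states, so 2 × 2 = 4 states.

4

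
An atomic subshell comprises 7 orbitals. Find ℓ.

2ℓ+1 = 7 gives ℓ = 3.

ℓ = 3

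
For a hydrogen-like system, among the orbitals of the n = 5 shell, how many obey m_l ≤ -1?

The n = 5 shell has l = 0 through 4; check each.
Per l-value: l=1 → 1; l=2 → 2; l=3 → 3; l=4 → 4.
Total orbitals: 1 + 2 + 3 + 4 = 10.

10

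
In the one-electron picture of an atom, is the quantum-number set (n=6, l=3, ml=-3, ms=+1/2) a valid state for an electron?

Yes

n = 6 is a positive integer. l = 3 satisfies 0 ≤ l ≤ n−1 = 5. ml = -3 lies in the range −l … +l (here −3 … 3). ms = +1/2 is one of ±1/2.
All four constraints are satisfied.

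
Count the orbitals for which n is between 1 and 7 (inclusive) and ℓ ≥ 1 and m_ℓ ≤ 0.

77

Per-shell orbital counts meeting the constraint:
n=2 → 2; n=3 → 5; n=4 → 9; n=5 → 14; n=6 → 20; n=7 → 27.
Total orbitals: 2 + 5 + 9 + 14 + 20 + 27 = 77.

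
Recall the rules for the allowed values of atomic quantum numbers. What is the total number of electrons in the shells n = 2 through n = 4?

58

Shell n has n² orbitals: 2²=4 + 3²=9 + 4²=16 = 29 orbitals.
Two spin states per orbital: 2 × 29 = 58 electrons.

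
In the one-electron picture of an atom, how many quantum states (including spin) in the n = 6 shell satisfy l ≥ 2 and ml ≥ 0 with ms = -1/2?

With n = 6 the allowed l are 0, 1, …, 5.
Per l-value: l=2 → 3; l=3 → 4; l=4 → 5; l=5 → 6.
Orbitals: 3 + 4 + 5 + 6 = 18. With ms fixed to a single value there is one state per orbital, giving 18 states.

18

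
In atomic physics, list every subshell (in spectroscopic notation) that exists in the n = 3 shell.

For n = 3, ℓ runs from 0 to 2. In spectroscopic notation ℓ = 0,1,2,… ↔ s,p,d,f,g,h,i, so the subshells are 3s, 3p, 3d.

3s, 3p, 3d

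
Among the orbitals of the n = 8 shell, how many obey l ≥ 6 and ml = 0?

Orbitals with l ≥ 6 and ml = 0, by l: l=6 → 1; l=7 → 1.
Total orbitals: 1 + 1 = 2.

2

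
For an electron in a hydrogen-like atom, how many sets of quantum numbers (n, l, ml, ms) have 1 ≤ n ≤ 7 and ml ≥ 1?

For each n in the range, tally the orbitals obeying ml ≥ 1:
n=2 → 1; n=3 → 3; n=4 → 6; n=5 → 10; n=6 → 15; n=7 → 21.
Orbitals: 1 + 3 + 6 + 10 + 15 + 21 = 56. Including both spin states (ms = ±1/2) gives 2 × 56 = 112 states.

112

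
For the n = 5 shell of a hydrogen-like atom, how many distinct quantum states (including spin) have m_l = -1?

8

With n = 5 the allowed l are 0, 1, …, 4.
Contributions: l=1 → 1; l=2 → 1; l=3 → 1; l=4 → 1.
Orbitals: 1 + 1 + 1 + 1 = 4. Each orbital carries two spin states, so 4 × 2 = 8 states.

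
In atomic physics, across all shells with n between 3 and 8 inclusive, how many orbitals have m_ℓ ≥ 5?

10

Count contributing orbitals for each principal shell:
n=6 → 1; n=7 → 3; n=8 → 6.
Total orbitals: 1 + 3 + 6 = 10.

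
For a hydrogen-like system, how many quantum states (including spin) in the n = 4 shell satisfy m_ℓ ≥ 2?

6

Orbitals with m_ℓ ≥ 2, by ℓ: ℓ=2 → 1; ℓ=3 → 2.
Orbitals: 1 + 2 = 3. Each orbital carries two spin states, so 3 × 2 = 6 states.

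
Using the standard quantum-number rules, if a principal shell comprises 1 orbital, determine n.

n = 1

n² = 1 ⇒ n = 1.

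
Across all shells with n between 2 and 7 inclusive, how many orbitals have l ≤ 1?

Count contributing orbitals for each principal shell:
n=2 → 4; n=3 → 4; n=4 → 4; n=5 → 4; n=6 → 4; n=7 → 4.
Total orbitals: 4 + 4 + 4 + 4 + 4 + 4 = 24.

24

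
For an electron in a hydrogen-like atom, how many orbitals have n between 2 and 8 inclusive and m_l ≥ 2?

56

For each n in the range, tally the orbitals obeying m_l ≥ 2:
n=3 → 1; n=4 → 3; n=5 → 6; n=6 → 10; n=7 → 15; n=8 → 21.
Total orbitals: 1 + 3 + 6 + 10 + 15 + 21 = 56.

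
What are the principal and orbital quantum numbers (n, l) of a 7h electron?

The leading integer gives n = 7; the letter 'h' means l = 5.

n = 7, l = 5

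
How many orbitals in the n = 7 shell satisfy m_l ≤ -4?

6

For n = 7, l ranges over 0 … 6.
Contributions: l=4 → 1; l=5 → 2; l=6 → 3.
Total orbitals: 1 + 2 + 3 = 6.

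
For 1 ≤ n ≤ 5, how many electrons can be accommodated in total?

Total orbitals = 1² + 2² + 3² + 4² + 5² = 55. Doubling for spin gives 110 electrons.

110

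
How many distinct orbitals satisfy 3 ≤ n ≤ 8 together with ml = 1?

27

Go shell by shell, enumerating (l, ml) with ml = 1:
n=3 → 2; n=4 → 3; n=5 → 4; n=6 → 5; n=7 → 6; n=8 → 7.
Total orbitals: 2 + 3 + 4 + 5 + 6 + 7 = 27.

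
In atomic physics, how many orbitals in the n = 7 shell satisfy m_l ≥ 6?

The n = 7 shell has l = 0 through 6; check each.
The (l, m_l) pairs meeting m_l ≥ 6 give: l=6 → 1.
Total orbitals: 1.

1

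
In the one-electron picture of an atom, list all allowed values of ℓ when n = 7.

0, 1, 2, 3, 4, 5, 6

ℓ is an integer with 0 ≤ ℓ ≤ n−1, so for n = 7: ℓ = 0, 1, 2, 3, 4, 5, 6.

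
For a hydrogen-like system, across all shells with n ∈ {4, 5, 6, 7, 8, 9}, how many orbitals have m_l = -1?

Treat each shell separately and count matching orbitals:
n=4 → 3; n=5 → 4; n=6 → 5; n=7 → 6; n=8 → 7; n=9 → 8.
Total orbitals: 3 + 4 + 5 + 6 + 7 + 8 = 33.

33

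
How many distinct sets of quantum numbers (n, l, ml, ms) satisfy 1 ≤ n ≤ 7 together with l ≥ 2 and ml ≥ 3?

40

For each n in the range, tally the orbitals obeying l ≥ 2 and ml ≥ 3:
n=4 → 1; n=5 → 3; n=6 → 6; n=7 → 10.
Orbitals: 1 + 3 + 6 + 10 = 20. Including both spin states (ms = ±1/2) gives 2 × 20 = 40 states.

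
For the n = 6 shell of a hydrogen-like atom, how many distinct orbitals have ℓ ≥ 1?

35

For n = 6, ℓ ranges over 0 … 5.
The (ℓ, m_ℓ) pairs meeting ℓ ≥ 1 give: ℓ=1 → 3; ℓ=2 → 5; ℓ=3 → 7; ℓ=4 → 9; ℓ=5 → 11.
Total orbitals: 3 + 5 + 7 + 9 + 11 = 35.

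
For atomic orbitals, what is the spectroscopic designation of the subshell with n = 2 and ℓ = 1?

2p

ℓ = 1 corresponds to the letter 'p', so the subshell is 2p.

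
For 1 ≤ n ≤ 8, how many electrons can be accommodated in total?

408

Total orbitals = 1² + 2² + 3² + 4² + 5² + 6² + 7² + 8² = 204. Doubling for spin gives 408 electrons.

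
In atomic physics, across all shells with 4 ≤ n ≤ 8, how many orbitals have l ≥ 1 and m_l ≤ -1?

80

Go shell by shell, enumerating (l, m_l) with l ≥ 1 and m_l ≤ -1:
n=4 → 6; n=5 → 10; n=6 → 15; n=7 → 21; n=8 → 28.
Total orbitals: 6 + 10 + 15 + 21 + 28 = 80.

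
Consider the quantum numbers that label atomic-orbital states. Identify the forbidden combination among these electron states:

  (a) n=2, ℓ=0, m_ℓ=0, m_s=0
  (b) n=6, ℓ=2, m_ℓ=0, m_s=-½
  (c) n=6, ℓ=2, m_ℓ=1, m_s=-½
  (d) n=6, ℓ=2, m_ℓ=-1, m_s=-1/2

(a) has m_s = 0, but an electron's spin must be ±1/2.
The remaining sets (b), (c), (d) satisfy all four rules.

(a)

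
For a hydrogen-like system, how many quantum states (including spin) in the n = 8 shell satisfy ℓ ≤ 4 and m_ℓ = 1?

Go through ℓ = 0, …, 7 (the values permitted for n = 8).
Orbitals with ℓ ≤ 4 and m_ℓ = 1, by ℓ: ℓ=1 → 1; ℓ=2 → 1; ℓ=3 → 1; ℓ=4 → 1.
Orbitals: 1 + 1 + 1 + 1 = 4. Each orbital carries two spin states, so 4 × 2 = 8 states.

8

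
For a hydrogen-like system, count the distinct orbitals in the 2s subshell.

1

A subshell has 2l+1 orbitals; with l = 0, that's 1.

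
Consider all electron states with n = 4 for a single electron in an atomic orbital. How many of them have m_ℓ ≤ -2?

6

For n = 4, ℓ ranges over 0 … 3.
Per ℓ-value: ℓ=2 → 1; ℓ=3 → 2.
Orbitals: 1 + 2 = 3. Each orbital carries two spin states, so 3 × 2 = 6 states.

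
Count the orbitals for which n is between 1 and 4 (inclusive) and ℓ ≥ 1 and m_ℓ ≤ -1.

Count contributing orbitals for each principal shell:
n=2 → 1; n=3 → 3; n=4 → 6.
Total orbitals: 1 + 3 + 6 = 10.

10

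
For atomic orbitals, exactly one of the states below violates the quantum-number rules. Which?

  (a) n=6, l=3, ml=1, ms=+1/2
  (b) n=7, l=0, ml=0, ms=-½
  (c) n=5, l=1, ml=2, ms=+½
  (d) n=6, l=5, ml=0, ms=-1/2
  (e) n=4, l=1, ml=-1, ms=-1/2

(c)

(c) has |ml| = 2 > l = 1, violating −l ≤ ml ≤ l.
The remaining sets (a), (b), (d), (e) satisfy all four rules.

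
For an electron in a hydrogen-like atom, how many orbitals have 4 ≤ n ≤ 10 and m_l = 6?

10

Go shell by shell, enumerating (l, m_l) with m_l = 6:
n=7 → 1; n=8 → 2; n=9 → 3; n=10 → 4.
Total orbitals: 1 + 2 + 3 + 4 = 10.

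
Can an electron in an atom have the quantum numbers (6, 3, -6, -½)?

Invalid

The magnetic quantum number must satisfy −ℓ ≤ m_ℓ ≤ ℓ. With ℓ = 3, m_ℓ can only be -3, -2, -1, 0, 1, 2, 3, so m_ℓ = -6 is forbidden.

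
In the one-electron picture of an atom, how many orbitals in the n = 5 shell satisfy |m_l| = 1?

The n = 5 shell has l = 0 through 4; check each.
Orbitals with |m_l| = 1, by l: l=1 → 2; l=2 → 2; l=3 → 2; l=4 → 2.
Total orbitals: 2 + 2 + 2 + 2 = 8.

8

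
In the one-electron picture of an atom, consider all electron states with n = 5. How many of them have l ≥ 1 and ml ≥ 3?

6

The n = 5 shell has l = 0 through 4; check each.
Contributions: l=3 → 1; l=4 → 2.
Orbitals: 1 + 2 = 3. Each orbital carries two spin states, so 3 × 2 = 6 states.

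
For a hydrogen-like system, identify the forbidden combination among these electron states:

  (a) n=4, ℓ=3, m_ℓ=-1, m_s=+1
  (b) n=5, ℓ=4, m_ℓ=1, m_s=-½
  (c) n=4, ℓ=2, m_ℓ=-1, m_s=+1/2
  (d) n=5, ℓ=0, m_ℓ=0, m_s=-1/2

(a)

(a) has m_s = +1, but an electron's spin must be ±1/2.
The remaining sets (b), (c), (d) satisfy all four rules.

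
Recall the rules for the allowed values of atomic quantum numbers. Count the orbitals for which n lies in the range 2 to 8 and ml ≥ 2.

Go shell by shell, enumerating (l, ml) with ml ≥ 2:
n=3 → 1; n=4 → 3; n=5 → 6; n=6 → 10; n=7 → 15; n=8 → 21.
Total orbitals: 1 + 3 + 6 + 10 + 15 + 21 = 56.

56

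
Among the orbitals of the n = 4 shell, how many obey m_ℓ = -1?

For n = 4, ℓ ranges over 0 … 3.
Contributions: ℓ=1 → 1; ℓ=2 → 1; ℓ=3 → 1.
Total orbitals: 1 + 1 + 1 = 3.

3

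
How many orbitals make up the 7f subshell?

7

A subshell has 2l+1 orbitals; with l = 3, that's 7.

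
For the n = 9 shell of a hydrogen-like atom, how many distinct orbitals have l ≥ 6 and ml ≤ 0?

24

Go through l = 0, …, 8 (the values permitted for n = 9).
Orbitals with l ≥ 6 and ml ≤ 0, by l: l=6 → 7; l=7 → 8; l=8 → 9.
Total orbitals: 7 + 8 + 9 = 24.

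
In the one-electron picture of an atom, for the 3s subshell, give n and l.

The leading integer gives n = 3; the letter 's' means l = 0.

n = 3, l = 0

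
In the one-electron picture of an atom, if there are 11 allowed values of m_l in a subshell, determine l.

l = 5 (h)

m_l ranges over 2l+1 integers, so 2l+1 = 11 ⇒ l = 5.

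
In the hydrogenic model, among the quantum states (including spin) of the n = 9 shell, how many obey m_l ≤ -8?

2

Orbitals with m_l ≤ -8, by l: l=8 → 1.
Orbitals: 1. Each orbital carries two spin states, so 1 × 2 = 2 states.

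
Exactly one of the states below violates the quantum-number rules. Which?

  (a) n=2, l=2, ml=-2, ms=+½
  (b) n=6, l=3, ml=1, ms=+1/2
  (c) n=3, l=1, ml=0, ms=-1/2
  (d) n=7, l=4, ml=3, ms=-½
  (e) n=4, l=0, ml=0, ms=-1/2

(a) has l = 2 ≥ n = 2, violating 0 ≤ l ≤ n−1.
The remaining sets (b), (c), (d), (e) satisfy all four rules.

(a)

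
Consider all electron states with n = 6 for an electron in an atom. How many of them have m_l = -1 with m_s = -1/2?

5

The n = 6 shell has l = 0 through 5; check each.
Per l-value: l=1 → 1; l=2 → 1; l=3 → 1; l=4 → 1; l=5 → 1.
Orbitals: 1 + 1 + 1 + 1 + 1 = 5. With m_s fixed to a single value there is one state per orbital, giving 5 states.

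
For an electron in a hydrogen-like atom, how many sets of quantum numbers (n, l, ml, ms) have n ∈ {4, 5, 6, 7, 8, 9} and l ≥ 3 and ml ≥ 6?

20

Go shell by shell, enumerating (l, ml) with l ≥ 3 and ml ≥ 6:
n=7 → 1; n=8 → 3; n=9 → 6.
Orbitals: 1 + 3 + 6 = 10. Including both spin states (ms = ±1/2) gives 2 × 10 = 20 states.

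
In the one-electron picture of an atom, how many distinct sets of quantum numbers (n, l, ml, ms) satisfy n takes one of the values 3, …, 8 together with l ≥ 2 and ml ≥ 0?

196

Work shell by shell — for each n, count the (l, ml) pairs that satisfy l ≥ 2 and ml ≥ 0:
n=3 → 3; n=4 → 7; n=5 → 12; n=6 → 18; n=7 → 25; n=8 → 33.
Orbitals: 3 + 7 + 12 + 18 + 25 + 33 = 98. Including both spin states (ms = ±1/2) gives 2 × 98 = 196 states.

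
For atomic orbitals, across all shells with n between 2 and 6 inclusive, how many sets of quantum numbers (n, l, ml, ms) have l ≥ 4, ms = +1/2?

29

Per-shell orbital counts meeting the constraint:
n=5 → 9; n=6 → 20.
Orbitals: 9 + 20 = 29. With ms fixed to +1/2 there is one state per orbital, so 29 states.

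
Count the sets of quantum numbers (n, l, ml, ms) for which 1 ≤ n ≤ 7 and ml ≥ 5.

8

For each n in the range, tally the orbitals obeying ml ≥ 5:
n=6 → 1; n=7 → 3.
Orbitals: 1 + 3 = 4. Including both spin states (ms = ±1/2) gives 2 × 4 = 8 states.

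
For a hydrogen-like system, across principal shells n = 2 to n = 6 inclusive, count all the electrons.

180

Shell n has n² orbitals: 2²=4 + 3²=9 + 4²=16 + 5²=25 + 6²=36 = 90 orbitals.
Two spin states per orbital: 2 × 90 = 180 electrons.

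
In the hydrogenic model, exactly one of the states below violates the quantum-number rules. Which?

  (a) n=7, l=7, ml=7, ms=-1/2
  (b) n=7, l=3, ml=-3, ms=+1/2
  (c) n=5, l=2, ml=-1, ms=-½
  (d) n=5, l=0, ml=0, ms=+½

(a) has l = 7 ≥ n = 7, violating 0 ≤ l ≤ n−1.
The remaining sets (b), (c), (d) satisfy all four rules.

(a)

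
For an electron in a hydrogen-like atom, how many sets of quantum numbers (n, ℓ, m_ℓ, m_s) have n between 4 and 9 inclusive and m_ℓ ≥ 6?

20

Work shell by shell — for each n, count the (ℓ, m_ℓ) pairs that satisfy m_ℓ ≥ 6:
n=7 → 1; n=8 → 3; n=9 → 6.
Orbitals: 1 + 3 + 6 = 10. Including both spin states (m_s = ±1/2) gives 2 × 10 = 20 states.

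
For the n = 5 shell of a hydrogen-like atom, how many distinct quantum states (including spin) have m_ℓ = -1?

8

Contributions: ℓ=1 → 1; ℓ=2 → 1; ℓ=3 → 1; ℓ=4 → 1.
Orbitals: 1 + 1 + 1 + 1 = 4. Each orbital carries two spin states, so 4 × 2 = 8 states.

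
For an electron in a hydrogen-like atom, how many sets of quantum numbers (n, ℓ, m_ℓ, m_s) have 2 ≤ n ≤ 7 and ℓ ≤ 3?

154

Per-shell orbital counts meeting the constraint:
n=2 → 4; n=3 → 9; n=4 → 16; n=5 → 16; n=6 → 16; n=7 → 16.
Orbitals: 4 + 9 + 16 + 16 + 16 + 16 = 77. Including both spin states (m_s = ±1/2) gives 2 × 77 = 154 states.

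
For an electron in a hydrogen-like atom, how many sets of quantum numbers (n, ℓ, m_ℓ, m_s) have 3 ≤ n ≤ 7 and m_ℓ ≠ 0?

220

Per-shell orbital counts meeting the constraint:
n=3 → 6; n=4 → 12; n=5 → 20; n=6 → 30; n=7 → 42.
Orbitals: 6 + 12 + 20 + 30 + 42 = 110. Including both spin states (m_s = ±1/2) gives 2 × 110 = 220 states.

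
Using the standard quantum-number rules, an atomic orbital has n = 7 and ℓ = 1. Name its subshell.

7p

ℓ = 1 corresponds to the letter 'p', so the subshell is 7p.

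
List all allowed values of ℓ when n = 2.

0, 1

ℓ is an integer with 0 ≤ ℓ ≤ n−1, so for n = 2: ℓ = 0, 1.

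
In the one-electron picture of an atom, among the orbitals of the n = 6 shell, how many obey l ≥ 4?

With n = 6 the allowed l are 0, 1, …, 5.
Contributions: l=4 → 9; l=5 → 11.
Total orbitals: 9 + 11 = 20.

20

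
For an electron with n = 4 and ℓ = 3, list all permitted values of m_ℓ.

m_ℓ takes every integer from −ℓ to +ℓ. With ℓ = 3 that gives the 7 values -3, -2, -1, 0, 1, 2, 3.

-3, -2, -1, 0, 1, 2, 3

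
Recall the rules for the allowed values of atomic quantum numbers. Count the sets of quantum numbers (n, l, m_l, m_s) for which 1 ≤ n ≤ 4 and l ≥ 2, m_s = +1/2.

Go shell by shell, enumerating (l, m_l) with l ≥ 2:
n=3 → 5; n=4 → 12.
Orbitals: 5 + 12 = 17. With m_s fixed to +1/2 there is one state per orbital, so 17 states.

17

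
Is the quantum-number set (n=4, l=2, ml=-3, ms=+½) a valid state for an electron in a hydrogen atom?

Not allowed

The magnetic quantum number must satisfy −l ≤ ml ≤ l. With l = 2, ml can only be -2, -1, 0, 1, 2, so ml = -3 is forbidden.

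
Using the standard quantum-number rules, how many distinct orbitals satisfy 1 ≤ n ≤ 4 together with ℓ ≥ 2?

Per-shell orbital counts meeting the constraint:
n=3 → 5; n=4 → 12.
Total orbitals: 5 + 12 = 17.

17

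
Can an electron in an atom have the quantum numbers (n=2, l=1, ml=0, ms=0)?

Not allowed

The spin quantum number for an electron can only be ms = +1/2 or −1/2; ms = 0 is not one of those.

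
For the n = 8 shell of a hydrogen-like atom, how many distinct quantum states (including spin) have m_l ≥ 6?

6

Go through l = 0, …, 7 (the values permitted for n = 8).
Per l-value: l=6 → 1; l=7 → 2.
Orbitals: 1 + 2 = 3. Each orbital carries two spin states, so 3 × 2 = 6 states.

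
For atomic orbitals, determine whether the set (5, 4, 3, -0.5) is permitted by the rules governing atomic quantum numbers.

Yes

n = 5 is a positive integer. ℓ = 4 satisfies 0 ≤ ℓ ≤ n−1 = 4. m_ℓ = 3 lies in the range −ℓ … +ℓ (here −4 … 4). m_s = -1/2 is one of ±1/2.
All four constraints are satisfied.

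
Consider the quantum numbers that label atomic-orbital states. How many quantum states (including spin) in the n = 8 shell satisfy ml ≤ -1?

56

Go through l = 0, …, 7 (the values permitted for n = 8).
The (l, ml) pairs meeting ml ≤ -1 give: l=1 → 1; l=2 → 2; l=3 → 3; l=4 → 4; l=5 → 5; l=6 → 6; l=7 → 7.
Orbitals: 1 + 2 + 3 + 4 + 5 + 6 + 7 = 28. Each orbital carries two spin states, so 28 × 2 = 56 states.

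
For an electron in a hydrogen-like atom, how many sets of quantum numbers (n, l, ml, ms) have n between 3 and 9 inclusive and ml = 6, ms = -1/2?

For each n in the range, tally the orbitals obeying ml = 6:
n=7 → 1; n=8 → 2; n=9 → 3.
Orbitals: 1 + 2 + 3 = 6. With ms fixed to -1/2 there is one state per orbital, so 6 states.

6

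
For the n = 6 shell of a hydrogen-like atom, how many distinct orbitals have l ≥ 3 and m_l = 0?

3

Per l-value: l=3 → 1; l=4 → 1; l=5 → 1.
Total orbitals: 1 + 1 + 1 = 3.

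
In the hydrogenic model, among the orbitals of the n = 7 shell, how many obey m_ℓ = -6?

The n = 7 shell has ℓ = 0 through 6; check each.
Orbitals with m_ℓ = -6, by ℓ: ℓ=6 → 1.
Total orbitals: 1.

1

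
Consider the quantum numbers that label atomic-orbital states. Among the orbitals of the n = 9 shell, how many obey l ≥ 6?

45

With n = 9 the allowed l are 0, 1, …, 8.
Per l-value: l=6 → 13; l=7 → 15; l=8 → 17.
Total orbitals: 13 + 15 + 17 = 45.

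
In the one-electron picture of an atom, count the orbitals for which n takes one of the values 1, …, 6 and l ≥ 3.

Count contributing orbitals for each principal shell:
n=4 → 7; n=5 → 16; n=6 → 27.
Total orbitals: 7 + 16 + 27 = 50.

50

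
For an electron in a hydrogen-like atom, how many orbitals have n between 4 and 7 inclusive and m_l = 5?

For each n in the range, tally the orbitals obeying m_l = 5:
n=6 → 1; n=7 → 2.
Total orbitals: 1 + 2 = 3.

3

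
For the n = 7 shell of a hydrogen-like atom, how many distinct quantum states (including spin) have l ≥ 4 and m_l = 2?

6

The n = 7 shell has l = 0 through 6; check each.
Per l-value: l=4 → 1; l=5 → 1; l=6 → 1.
Orbitals: 1 + 1 + 1 = 3. Each orbital carries two spin states, so 3 × 2 = 6 states.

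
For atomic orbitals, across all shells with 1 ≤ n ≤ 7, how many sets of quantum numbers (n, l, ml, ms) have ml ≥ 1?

112

Go shell by shell, enumerating (l, ml) with ml ≥ 1:
n=2 → 1; n=3 → 3; n=4 → 6; n=5 → 10; n=6 → 15; n=7 → 21.
Orbitals: 1 + 3 + 6 + 10 + 15 + 21 = 56. Including both spin states (ms = ±1/2) gives 2 × 56 = 112 states.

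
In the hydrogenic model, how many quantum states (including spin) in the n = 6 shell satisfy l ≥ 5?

22

The n = 6 shell has l = 0 through 5; check each.
Contributions: l=5 → 11.
Orbitals: 11. Each orbital carries two spin states, so 11 × 2 = 22 states.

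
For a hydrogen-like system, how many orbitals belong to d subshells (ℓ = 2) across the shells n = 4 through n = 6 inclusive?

A d subshell (ℓ = 2) exists for every n ≥ 3, so shells n = 4, 5, 6 each contribute one — 3 subshells.
Since each d subshell has 2·2+1 = 5 orbitals, the total is 3 × 5 = 15.

15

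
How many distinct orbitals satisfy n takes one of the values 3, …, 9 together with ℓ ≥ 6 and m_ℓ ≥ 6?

Per-shell orbital counts meeting the constraint:
n=7 → 1; n=8 → 3; n=9 → 6.
Total orbitals: 1 + 3 + 6 = 10.

10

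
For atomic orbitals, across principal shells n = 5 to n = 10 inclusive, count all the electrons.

710

Shell n has n² orbitals: 5²=25 + 6²=36 + 7²=49 + 8²=64 + 9²=81 + 10²=100 = 355 orbitals.
Two spin states per orbital: 2 × 355 = 710 electrons.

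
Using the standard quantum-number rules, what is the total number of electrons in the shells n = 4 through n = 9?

Shell n has n² orbitals: 4²=16 + 5²=25 + 6²=36 + 7²=49 + 8²=64 + 9²=81 = 271 orbitals.
Two spin states per orbital: 2 × 271 = 542 electrons.

542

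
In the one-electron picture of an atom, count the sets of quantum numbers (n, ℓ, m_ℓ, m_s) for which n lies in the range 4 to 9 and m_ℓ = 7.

6

For each n in the range, tally the orbitals obeying m_ℓ = 7:
n=8 → 1; n=9 → 2.
Orbitals: 1 + 2 = 3. Including both spin states (m_s = ±1/2) gives 2 × 3 = 6 states.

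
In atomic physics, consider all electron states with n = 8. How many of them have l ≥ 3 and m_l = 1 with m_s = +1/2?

With n = 8 the allowed l are 0, 1, …, 7.
Orbitals with l ≥ 3 and m_l = 1, by l: l=3 → 1; l=4 → 1; l=5 → 1; l=6 → 1; l=7 → 1.
Orbitals: 1 + 1 + 1 + 1 + 1 = 5. With m_s fixed to a single value there is one state per orbital, giving 5 states.

5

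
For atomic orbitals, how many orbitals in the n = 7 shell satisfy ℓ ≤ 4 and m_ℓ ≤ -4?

1

Go through ℓ = 0, …, 6 (the values permitted for n = 7).
Contributions: ℓ=4 → 1.
Total orbitals: 1.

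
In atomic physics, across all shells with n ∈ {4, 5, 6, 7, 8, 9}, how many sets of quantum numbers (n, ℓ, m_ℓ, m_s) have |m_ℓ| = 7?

12

Per-shell orbital counts meeting the constraint:
n=8 → 2; n=9 → 4.
Orbitals: 2 + 4 = 6. Including both spin states (m_s = ±1/2) gives 2 × 6 = 12 states.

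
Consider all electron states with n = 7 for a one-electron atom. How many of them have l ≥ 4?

66

The n = 7 shell has l = 0 through 6; check each.
Orbitals with l ≥ 4, by l: l=4 → 9; l=5 → 11; l=6 → 13.
Orbitals: 9 + 11 + 13 = 33. Each orbital carries two spin states, so 33 × 2 = 66 states.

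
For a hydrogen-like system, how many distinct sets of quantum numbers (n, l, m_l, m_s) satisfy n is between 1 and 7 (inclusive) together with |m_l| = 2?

Count contributing orbitals for each principal shell:
n=3 → 2; n=4 → 4; n=5 → 6; n=6 → 8; n=7 → 10.
Orbitals: 2 + 4 + 6 + 8 + 10 = 30. Including both spin states (m_s = ±1/2) gives 2 × 30 = 60 states.

60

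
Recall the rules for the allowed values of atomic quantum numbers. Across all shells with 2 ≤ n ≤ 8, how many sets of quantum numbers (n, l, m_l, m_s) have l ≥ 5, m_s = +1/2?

For each n in the range, tally the orbitals obeying l ≥ 5:
n=6 → 11; n=7 → 24; n=8 → 39.
Orbitals: 11 + 24 + 39 = 74. With m_s fixed to +1/2 there is one state per orbital, so 74 states.

74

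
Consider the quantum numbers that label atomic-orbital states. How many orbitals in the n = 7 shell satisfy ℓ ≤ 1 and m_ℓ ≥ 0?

With n = 7 the allowed ℓ are 0, 1, …, 6.
Contributions: ℓ=0 → 1; ℓ=1 → 2.
Total orbitals: 1 + 2 = 3.

3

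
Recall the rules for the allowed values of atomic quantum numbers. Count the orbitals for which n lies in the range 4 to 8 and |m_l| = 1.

50

Work shell by shell — for each n, count the (l, m_l) pairs that satisfy |m_l| = 1:
n=4 → 6; n=5 → 8; n=6 → 10; n=7 → 12; n=8 → 14.
Total orbitals: 6 + 8 + 10 + 12 + 14 = 50.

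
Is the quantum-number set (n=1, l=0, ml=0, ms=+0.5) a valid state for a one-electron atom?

Valid

n = 1 is a positive integer. l = 0 satisfies 0 ≤ l ≤ n−1 = 0. ml = 0 lies in the range −l … +l (here 0). ms = +1/2 is one of ±1/2.
All four constraints are satisfied.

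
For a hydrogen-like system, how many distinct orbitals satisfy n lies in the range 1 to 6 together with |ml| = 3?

For each n in the range, tally the orbitals obeying |ml| = 3:
n=4 → 2; n=5 → 4; n=6 → 6.
Total orbitals: 2 + 4 + 6 = 12.

12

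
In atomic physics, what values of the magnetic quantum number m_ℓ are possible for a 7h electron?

The 7h subshell has ℓ = 5, and m_ℓ takes every integer from −ℓ to +ℓ. With ℓ = 5 that gives the 11 values -5, -4, -3, -2, -1, 0, 1, 2, 3, 4, 5.

-5, -4, -3, -2, -1, 0, 1, 2, 3, 4, 5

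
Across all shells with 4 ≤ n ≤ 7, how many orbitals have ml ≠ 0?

Count contributing orbitals for each principal shell:
n=4 → 12; n=5 → 20; n=6 → 30; n=7 → 42.
Total orbitals: 12 + 20 + 30 + 42 = 104.

104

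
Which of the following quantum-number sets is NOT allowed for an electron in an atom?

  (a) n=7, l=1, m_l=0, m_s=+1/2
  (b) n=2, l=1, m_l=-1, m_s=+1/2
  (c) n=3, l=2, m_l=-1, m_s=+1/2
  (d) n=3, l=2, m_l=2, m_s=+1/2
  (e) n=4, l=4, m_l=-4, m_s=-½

(e) has l = 4 ≥ n = 4, violating 0 ≤ l ≤ n−1.
The remaining sets (a), (b), (c), (d) satisfy all four rules.

(e)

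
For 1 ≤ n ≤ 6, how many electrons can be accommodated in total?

182

Total orbitals = 1² + 2² + 3² + 4² + 5² + 6² = 91. Doubling for spin gives 182 electrons.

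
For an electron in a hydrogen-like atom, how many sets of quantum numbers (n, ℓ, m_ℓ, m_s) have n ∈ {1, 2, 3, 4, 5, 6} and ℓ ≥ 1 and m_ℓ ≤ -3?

20

Count contributing orbitals for each principal shell:
n=4 → 1; n=5 → 3; n=6 → 6.
Orbitals: 1 + 3 + 6 = 10. Including both spin states (m_s = ±1/2) gives 2 × 10 = 20 states.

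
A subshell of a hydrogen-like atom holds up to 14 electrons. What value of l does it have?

l = 3 (f)

2(2l+1) = 14 ⇒ 2l+1 = 7 ⇒ l = 3.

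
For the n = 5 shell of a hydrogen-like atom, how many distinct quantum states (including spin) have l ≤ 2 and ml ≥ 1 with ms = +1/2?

For n = 5, l ranges over 0 … 4.
Contributions: l=1 → 1; l=2 → 2.
Orbitals: 1 + 2 = 3. With ms fixed to a single value there is one state per orbital, giving 3 states.

3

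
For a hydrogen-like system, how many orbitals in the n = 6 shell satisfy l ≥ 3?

27

The n = 6 shell has l = 0 through 5; check each.
Orbitals with l ≥ 3, by l: l=3 → 7; l=4 → 9; l=5 → 11.
Total orbitals: 7 + 9 + 11 = 27.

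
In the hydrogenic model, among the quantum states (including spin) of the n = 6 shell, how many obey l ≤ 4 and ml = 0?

Contributions: l=0 → 1; l=1 → 1; l=2 → 1; l=3 → 1; l=4 → 1.
Orbitals: 1 + 1 + 1 + 1 + 1 = 5. Each orbital carries two spin states, so 5 × 2 = 10 states.

10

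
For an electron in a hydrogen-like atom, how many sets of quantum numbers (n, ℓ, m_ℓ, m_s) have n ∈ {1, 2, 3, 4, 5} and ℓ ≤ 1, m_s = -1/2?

Count contributing orbitals for each principal shell:
n=1 → 1; n=2 → 4; n=3 → 4; n=4 → 4; n=5 → 4.
Orbitals: 1 + 4 + 4 + 4 + 4 = 17. With m_s fixed to -1/2 there is one state per orbital, so 17 states.

17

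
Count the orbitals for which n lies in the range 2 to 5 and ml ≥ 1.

Per-shell orbital counts meeting the constraint:
n=2 → 1; n=3 → 3; n=4 → 6; n=5 → 10.
Total orbitals: 1 + 3 + 6 + 10 = 20.

20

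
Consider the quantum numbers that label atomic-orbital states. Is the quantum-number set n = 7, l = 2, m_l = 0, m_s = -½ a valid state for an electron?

n = 7 is a positive integer. l = 2 satisfies 0 ≤ l ≤ n−1 = 6. m_l = 0 lies in the range −l … +l (here −2 … 2). m_s = -1/2 is one of ±1/2.
All four constraints are satisfied.

Allowed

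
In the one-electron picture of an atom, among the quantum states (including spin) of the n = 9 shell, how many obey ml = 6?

Per l-value: l=6 → 1; l=7 → 1; l=8 → 1.
Orbitals: 1 + 1 + 1 = 3. Each orbital carries two spin states, so 3 × 2 = 6 states.

6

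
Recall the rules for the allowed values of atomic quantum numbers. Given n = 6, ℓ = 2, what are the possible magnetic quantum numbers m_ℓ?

m_ℓ takes every integer from −ℓ to +ℓ. With ℓ = 2 that gives the 5 values -2, -1, 0, 1, 2.

-2, -1, 0, 1, 2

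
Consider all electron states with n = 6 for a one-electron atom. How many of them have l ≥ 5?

Orbitals with l ≥ 5, by l: l=5 → 11.
Orbitals: 11. Each orbital carries two spin states, so 11 × 2 = 22 states.

22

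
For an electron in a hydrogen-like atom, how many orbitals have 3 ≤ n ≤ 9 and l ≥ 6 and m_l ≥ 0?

46

Per-shell orbital counts meeting the constraint:
n=7 → 7; n=8 → 15; n=9 → 24.
Total orbitals: 7 + 15 + 24 = 46.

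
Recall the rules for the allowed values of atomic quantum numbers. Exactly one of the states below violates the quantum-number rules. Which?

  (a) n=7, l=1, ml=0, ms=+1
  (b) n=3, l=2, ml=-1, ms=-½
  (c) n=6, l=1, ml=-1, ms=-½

(a)

(a) has ms = +1, but an electron's spin must be ±1/2.
The remaining sets (b), (c) satisfy all four rules.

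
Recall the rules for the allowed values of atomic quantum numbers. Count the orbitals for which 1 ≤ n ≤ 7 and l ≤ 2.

50

For each n in the range, tally the orbitals obeying l ≤ 2:
n=1 → 1; n=2 → 4; n=3 → 9; n=4 → 9; n=5 → 9; n=6 → 9; n=7 → 9.
Total orbitals: 1 + 4 + 9 + 9 + 9 + 9 + 9 = 50.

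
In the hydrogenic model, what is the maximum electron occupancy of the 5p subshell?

6

A subshell with l = 1 has 2l+1 = 3 orbitals, each holding 2 electrons (spin ±1/2), so 3 × 2 = 6.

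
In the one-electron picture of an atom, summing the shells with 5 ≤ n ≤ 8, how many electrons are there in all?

348

Shell n has n² orbitals: 5²=25 + 6²=36 + 7²=49 + 8²=64 = 174 orbitals.
Two spin states per orbital: 2 × 174 = 348 electrons.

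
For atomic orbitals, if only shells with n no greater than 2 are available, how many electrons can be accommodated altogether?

10

Total orbitals = 1² + 2² = 5. Doubling for spin gives 10 electrons.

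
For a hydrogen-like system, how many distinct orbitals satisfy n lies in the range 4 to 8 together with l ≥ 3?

145

Go shell by shell, enumerating (l, m_l) with l ≥ 3:
n=4 → 7; n=5 → 16; n=6 → 27; n=7 → 40; n=8 → 55.
Total orbitals: 7 + 16 + 27 + 40 + 55 = 145.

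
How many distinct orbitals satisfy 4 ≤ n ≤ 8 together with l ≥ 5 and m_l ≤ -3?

Treat each shell separately and count matching orbitals:
n=6 → 3; n=7 → 7; n=8 → 12.
Total orbitals: 3 + 7 + 12 = 22.

22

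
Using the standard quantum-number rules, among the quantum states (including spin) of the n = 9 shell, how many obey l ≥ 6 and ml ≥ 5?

18

With n = 9 the allowed l are 0, 1, …, 8.
Per l-value: l=6 → 2; l=7 → 3; l=8 → 4.
Orbitals: 2 + 3 + 4 = 9. Each orbital carries two spin states, so 9 × 2 = 18 states.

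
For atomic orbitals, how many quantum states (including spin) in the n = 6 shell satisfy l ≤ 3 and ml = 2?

4

With n = 6 the allowed l are 0, 1, …, 5.
Per l-value: l=2 → 1; l=3 → 1.
Orbitals: 1 + 1 = 2. Each orbital carries two spin states, so 2 × 2 = 4 states.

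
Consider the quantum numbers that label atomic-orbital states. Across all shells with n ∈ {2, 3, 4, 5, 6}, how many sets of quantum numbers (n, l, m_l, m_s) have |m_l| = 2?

For each n in the range, tally the orbitals obeying |m_l| = 2:
n=3 → 2; n=4 → 4; n=5 → 6; n=6 → 8.
Orbitals: 2 + 4 + 6 + 8 = 20. Including both spin states (m_s = ±1/2) gives 2 × 20 = 40 states.

40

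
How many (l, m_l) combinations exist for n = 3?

The n = 3 shell contains n² = 3² = 9 orbitals.

9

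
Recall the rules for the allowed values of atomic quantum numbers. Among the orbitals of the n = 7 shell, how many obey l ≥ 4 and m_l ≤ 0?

Go through l = 0, …, 6 (the values permitted for n = 7).
The (l, m_l) pairs meeting l ≥ 4 and m_l ≤ 0 give: l=4 → 5; l=5 → 6; l=6 → 7.
Total orbitals: 5 + 6 + 7 = 18.

18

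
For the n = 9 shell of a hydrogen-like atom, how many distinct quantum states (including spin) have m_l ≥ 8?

Go through l = 0, …, 8 (the values permitted for n = 9).
The (l, m_l) pairs meeting m_l ≥ 8 give: l=8 → 1.
Orbitals: 1. Each orbital carries two spin states, so 1 × 2 = 2 states.

2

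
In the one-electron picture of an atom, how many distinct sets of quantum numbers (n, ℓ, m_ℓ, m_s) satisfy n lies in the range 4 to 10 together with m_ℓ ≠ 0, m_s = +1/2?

For each n in the range, tally the orbitals obeying m_ℓ ≠ 0:
n=4 → 12; n=5 → 20; n=6 → 30; n=7 → 42; n=8 → 56; n=9 → 72; n=10 → 90.
Orbitals: 12 + 20 + 30 + 42 + 56 + 72 + 90 = 322. With m_s fixed to +1/2 there is one state per orbital, so 322 states.

322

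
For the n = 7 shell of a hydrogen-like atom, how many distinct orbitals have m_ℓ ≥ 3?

With n = 7 the allowed ℓ are 0, 1, …, 6.
Orbitals with m_ℓ ≥ 3, by ℓ: ℓ=3 → 1; ℓ=4 → 2; ℓ=5 → 3; ℓ=6 → 4.
Total orbitals: 1 + 2 + 3 + 4 = 10.

10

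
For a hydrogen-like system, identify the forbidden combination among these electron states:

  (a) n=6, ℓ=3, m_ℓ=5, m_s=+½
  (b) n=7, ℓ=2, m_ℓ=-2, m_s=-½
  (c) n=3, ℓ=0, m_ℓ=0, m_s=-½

(a) has |m_ℓ| = 5 > ℓ = 3, violating −ℓ ≤ m_ℓ ≤ ℓ.
The remaining sets (b), (c) satisfy all four rules.

(a)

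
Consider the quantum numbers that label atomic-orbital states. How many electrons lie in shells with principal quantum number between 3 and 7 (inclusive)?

Shell n has n² orbitals: 3²=9 + 4²=16 + 5²=25 + 6²=36 + 7²=49 = 135 orbitals.
Two spin states per orbital: 2 × 135 = 270 electrons.

270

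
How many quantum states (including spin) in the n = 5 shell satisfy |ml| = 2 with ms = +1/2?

Per l-value: l=2 → 2; l=3 → 2; l=4 → 2.
Orbitals: 2 + 2 + 2 = 6. With ms fixed to a single value there is one state per orbital, giving 6 states.

6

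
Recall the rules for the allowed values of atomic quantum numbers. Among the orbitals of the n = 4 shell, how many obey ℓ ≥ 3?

7

The n = 4 shell has ℓ = 0 through 3; check each.
The (ℓ, m_ℓ) pairs meeting ℓ ≥ 3 give: ℓ=3 → 7.
Total orbitals: 7.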